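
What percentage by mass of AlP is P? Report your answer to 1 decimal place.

53.4%

Molar mass = 1(26.98) + 1(30.97) = 57.950 g/mol
Mass of P per mole = 1 × 30.97 = 30.970 g
% P = 30.970 / 57.950 × 100 = 53.4%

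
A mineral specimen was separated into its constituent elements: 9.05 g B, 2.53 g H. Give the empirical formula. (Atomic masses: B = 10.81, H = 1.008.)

Moles — B: 9.05 / 10.81 = 0.8372 mol; H: 2.53 / 1.008 = 2.51 mol
Divide by the smallest (0.8372 mol B): B 1.000, H 2.998
Ratio ≈ 1:3, so the empirical formula is BH3

BH3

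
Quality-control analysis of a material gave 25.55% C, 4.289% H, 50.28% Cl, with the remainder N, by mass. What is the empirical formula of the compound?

C3H6Cl2N2

Assume 100 g: 25.55 g C, 4.289 g H, 50.28 g Cl, 19.881 g N.
C: 25.55 g ÷ 12.01 g/mol = 2.127 mol
H: 4.289 g ÷ 1.008 g/mol = 4.255 mol
Cl: 50.28 g ÷ 35.45 g/mol = 1.418 mol
N: 19.881 g ÷ 14.01 g/mol = 1.419 mol
Divide by the smallest (1.418 mol Cl): C 1.500, H 3.000, Cl 1.000, N 1.001
Multiply by 2: C 3.00, H 6.00, Cl 2.00, N 2.00 → C3H6Cl2N2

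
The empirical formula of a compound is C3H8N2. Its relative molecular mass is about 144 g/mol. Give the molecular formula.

C6H16N4

Empirical-formula mass = 72.11 g/mol
n = 144 / 72.11 = 2.00 ≈ 2
Molecular formula = (C3H8N2)2 = C6H16N4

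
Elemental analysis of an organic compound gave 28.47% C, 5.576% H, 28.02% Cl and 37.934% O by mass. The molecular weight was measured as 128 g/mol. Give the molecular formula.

C3H7ClO3

Assume 100 g: 28.47 g C, 5.576 g H, 28.02 g Cl, 37.934 g O.
n(C) = 28.47/12.01 = 2.371, n(H) = 5.576/1.008 = 5.532, n(Cl) = 28.02/35.45 = 0.7904, n(O) = 37.934/16.00 = 2.371
Divide by the smallest (0.7904 mol Cl): C 2.999, H 6.999, Cl 1.000, O 3.000
Ratio ≈ 3:7:1:3, so the empirical formula is C3H7ClO3
Empirical-formula mass = 126.54 g/mol
n = 128 / 126.54 = 1.01 ≈ 1
Molecular formula = empirical formula = C3H7ClO3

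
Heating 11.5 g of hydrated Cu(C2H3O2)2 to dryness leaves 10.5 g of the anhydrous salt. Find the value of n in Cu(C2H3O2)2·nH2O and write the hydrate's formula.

Cu(C2H3O2)2·H2O

Mass of water lost = 11.5 − 10.5 = 1 g → 1 / 18.02 = 0.05549 mol H2O
Molar mass of Cu(C2H3O2)2 = 181.64 g/mol → mol Cu(C2H3O2)2 = 10.5 / 181.64 = 0.05781
n = 0.05549 / 0.05781 = 0.96 ≈ 1 → Cu(C2H3O2)2·H2O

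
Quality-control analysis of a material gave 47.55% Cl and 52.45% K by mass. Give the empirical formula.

Assume 100 g: 47.55 g Cl, 52.45 g K.
Cl: 47.55 g ÷ 35.45 g/mol = 1.341 mol
K: 52.45 g ÷ 39.10 g/mol = 1.341 mol
Smallest is Cl at 1.341 mol; normalising gives Cl 1.000, K 1.000
Ratio ≈ 1:1, so the empirical formula is ClK

ClK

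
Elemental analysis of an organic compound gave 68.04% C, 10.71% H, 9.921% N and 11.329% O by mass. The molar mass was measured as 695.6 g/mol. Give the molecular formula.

Assume 100 g: 68.04 g C, 10.71 g H, 9.921 g N, 11.329 g O.
Moles — C: 68.04 / 12.01 = 5.665 mol; H: 10.71 / 1.008 = 10.62 mol; N: 9.921 / 14.01 = 0.7081 mol; O: 11.329 / 16.00 = 0.7081 mol
Smallest is O at 0.7081 mol; normalising gives C 8.001, H 15.006, N 1.000, O 1.000
≈ 8:15:1:1 → C8H15NO
Empirical-formula mass = 141.21 g/mol
n = 695.6 / 141.21 = 4.93 ≈ 5
Molecular formula = (C8H15NO)×5 = C40H75N5O5

C40H75N5O5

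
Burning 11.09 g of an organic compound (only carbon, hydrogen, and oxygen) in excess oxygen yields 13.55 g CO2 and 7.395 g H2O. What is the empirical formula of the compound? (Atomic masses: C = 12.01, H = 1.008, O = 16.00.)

C3H8O4

mol C = 13.55 / 44.01 = 0.3079; mass C = 0.3079 × 12.01 = 3.698 g
mol H = 2 × (7.395 / 18.02) = 0.8208; mass H = 0.8208 × 1.008 = 0.8273 g
mass O = 11.09 − (4.525) = 6.565 g → mol O = 0.4103
Divide by the smallest (0.3079 mol C): C 1.000, H 2.666, O 1.333
×3: C 3.00, H 8.00, O 4.00 → C3H8O4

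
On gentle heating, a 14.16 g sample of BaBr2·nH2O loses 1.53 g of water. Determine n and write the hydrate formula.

BaBr2·2H2O

Mass of anhydrous BaBr2 = 14.16 − 1.53 = 12.63 g
mol H2O = 1.53 / 18.02 = 0.08491
Molar mass of BaBr2 = 297.13 g/mol → mol BaBr2 = 12.63 / 297.13 = 0.04251
n = 0.08491 / 0.04251 = 2.00 ≈ 2 → BaBr2·2H2O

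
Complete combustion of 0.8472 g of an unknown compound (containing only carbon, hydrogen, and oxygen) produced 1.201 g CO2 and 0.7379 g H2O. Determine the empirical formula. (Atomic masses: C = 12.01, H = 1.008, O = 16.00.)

mol C = 1.201 / 44.01 = 0.02729; mass C = 0.02729 × 12.01 = 0.3277 g
mol H = 2 × (0.7379 / 18.02) = 0.08190; mass H = 0.08190 × 1.008 = 0.08255 g
mass O = 0.8472 − (0.4103) = 0.4369 g → mol O = 0.02731
Ratios (÷ 0.02729): C 1.000, H 3.001, O 1.001
Ratio ≈ 1:3:1, so the empirical formula is CH3O

CH3O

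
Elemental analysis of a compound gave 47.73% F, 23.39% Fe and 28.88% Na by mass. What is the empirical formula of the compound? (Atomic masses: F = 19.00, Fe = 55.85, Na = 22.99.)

Assume 100 g: 47.73 g F, 23.39 g Fe, 28.88 g Na.
n(F) = 47.73/19.00 = 2.512, n(Fe) = 23.39/55.85 = 0.4188, n(Na) = 28.88/22.99 = 1.256
Smallest is Fe at 0.4188 mol; normalising gives F 5.998, Fe 1.000, Na 3.000
≈ 6:1:3 → F6FeNa3

F6FeNa3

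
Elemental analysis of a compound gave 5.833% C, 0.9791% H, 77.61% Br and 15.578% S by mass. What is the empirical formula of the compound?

Assume 100 g: 5.833 g C, 0.9791 g H, 77.61 g Br, 15.578 g S.
C: 5.833 g ÷ 12.01 g/mol = 0.4857 mol
H: 0.9791 g ÷ 1.008 g/mol = 0.9713 mol
Br: 77.61 g ÷ 79.90 g/mol = 0.9713 mol
S: 15.578 g ÷ 32.07 g/mol = 0.4857 mol
Smallest is C at 0.4857 mol; normalising gives C 1.000, H 2.000, Br 2.000, S 1.000
→ CH2Br2S

CH2Br2S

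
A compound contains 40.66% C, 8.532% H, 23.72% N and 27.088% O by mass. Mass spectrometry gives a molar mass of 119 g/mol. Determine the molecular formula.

Assume 100 g: 40.66 g C, 8.532 g H, 23.72 g N, 27.088 g O.
C: 40.66 g ÷ 12.01 g/mol = 3.386 mol
H: 8.532 g ÷ 1.008 g/mol = 8.464 mol
N: 23.72 g ÷ 14.01 g/mol = 1.693 mol
O: 27.088 g ÷ 16.00 g/mol = 1.693 mol
Ratios (÷ 1.693): C 2.000, H 5.000, N 1.000, O 1.000
→ C2H5NO
Empirical-formula mass = 59.07 g/mol
n = 119 / 59.07 = 2.01 ≈ 2
Molecular formula = (C2H5NO)×2 = C4H10N2O2

C4H10N2O2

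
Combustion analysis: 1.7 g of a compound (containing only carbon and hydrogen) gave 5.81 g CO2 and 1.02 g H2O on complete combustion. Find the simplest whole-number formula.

C7H6

mol C = 5.81 / 44.01 = 0.1320; mass C = 0.1320 × 12.01 = 1.586 g
mol H = 2 × (1.02 / 18.02) = 0.1132; mass H = 0.1132 × 1.008 = 0.1141 g
Ratios (÷ 0.1132): C 1.166, H 1.000
×6: C 7.00, H 6.00 → C7H6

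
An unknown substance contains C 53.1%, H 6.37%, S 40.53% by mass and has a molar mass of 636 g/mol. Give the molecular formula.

Assume 100 g: 53.1 g C, 6.37 g H, 40.53 g S.
C: 53.1 g ÷ 12.01 g/mol = 4.421 mol
H: 6.37 g ÷ 1.008 g/mol = 6.319 mol
S: 40.53 g ÷ 32.07 g/mol = 1.264 mol
Ratios (÷ 1.264): C 3.498, H 5.000, S 1.000
Scaling by 2: C 7.00, H 10.00, S 2.00 → C7H10S2
Empirical-formula mass = 158.29 g/mol
n = 636 / 158.29 = 4.02 ≈ 4
Molecular formula = (C7H10S2)×4 = C28H40S8

C28H40S8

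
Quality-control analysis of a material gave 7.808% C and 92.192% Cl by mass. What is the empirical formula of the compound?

Assume 100 g: 7.808 g C, 92.192 g Cl.
C: 7.808 g ÷ 12.01 g/mol = 0.6501 mol
Cl: 92.192 g ÷ 35.45 g/mol = 2.601 mol
Divide by the smallest (0.6501 mol C): C 1.000, Cl 4.000
≈ 1:4 → CCl4

CCl4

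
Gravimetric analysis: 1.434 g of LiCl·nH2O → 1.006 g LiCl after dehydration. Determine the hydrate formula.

LiCl·H2O

Mass of water lost = 1.434 − 1.006 = 0.428 g → 0.428 / 18.02 = 0.02375 mol H2O
Molar mass of LiCl = 42.39 g/mol → mol LiCl = 1.006 / 42.39 = 0.02373
n = 0.02375 / 0.02373 = 1.00 ≈ 1 → LiCl·H2O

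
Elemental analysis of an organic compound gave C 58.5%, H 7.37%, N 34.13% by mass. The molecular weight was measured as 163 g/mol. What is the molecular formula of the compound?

C8H12N4

Assume 100 g: 58.5 g C, 7.37 g H, 34.13 g N.
Moles — C: 58.5 / 12.01 = 4.871 mol; H: 7.37 / 1.008 = 7.312 mol; N: 34.13 / 14.01 = 2.436 mol
Smallest is N at 2.436 mol; normalising gives C 1.999, H 3.001, N 1.000
→ C2H3N
Empirical-formula mass = 41.05 g/mol
n = 163 / 41.05 = 3.97 ≈ 4
Molecular formula = (C2H3N)×4 = C8H12N4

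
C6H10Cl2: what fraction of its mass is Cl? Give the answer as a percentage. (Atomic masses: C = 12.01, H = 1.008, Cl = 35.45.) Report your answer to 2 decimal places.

46.33%

Molar mass = 6(12.01) + 10(1.008) + 2(35.45) = 153.040 g/mol
Mass of Cl per mole = 2 × 35.45 = 70.900 g
% Cl = 70.900 / 153.040 × 100 = 46.33%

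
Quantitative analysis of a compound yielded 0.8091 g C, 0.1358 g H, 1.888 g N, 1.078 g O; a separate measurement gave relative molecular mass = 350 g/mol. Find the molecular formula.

C6H12N12O6

C: 0.8091 g ÷ 12.01 g/mol = 0.06737 mol
H: 0.1358 g ÷ 1.008 g/mol = 0.1347 mol
N: 1.888 g ÷ 14.01 g/mol = 0.1348 mol
O: 1.078 g ÷ 16.00 g/mol = 0.06738 mol
Divide by the smallest (0.06737 mol C): C 1.000, H 2.000, N 2.000, O 1.000
→ CH2N2O
Empirical-formula mass = 58.05 g/mol
n = 350 / 58.05 = 6.03 ≈ 6
Molecular formula = (CH2N2O)×6 = C6H12N12O6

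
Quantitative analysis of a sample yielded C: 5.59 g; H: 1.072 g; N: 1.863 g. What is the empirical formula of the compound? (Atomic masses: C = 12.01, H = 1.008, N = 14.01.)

C7H16N2

Moles — C: 5.59 / 12.01 = 0.4654 mol; H: 1.072 / 1.008 = 1.063 mol; N: 1.863 / 14.01 = 0.133 mol
Smallest is N at 0.133 mol; normalising gives C 3.500, H 7.998, N 1.000
×2: C 7.00, H 16.00, N 2.00 → C7H16N2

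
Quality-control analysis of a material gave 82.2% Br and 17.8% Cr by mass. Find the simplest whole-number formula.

Br3Cr

Assume 100 g: 82.2 g Br, 17.8 g Cr.
Moles — Br: 82.2 / 79.90 = 1.029 mol; Cr: 17.8 / 52.00 = 0.3423 mol
Ratios (÷ 0.3423): Br 3.005, Cr 1.000
Ratio ≈ 3:1, so the empirical formula is Br3Cr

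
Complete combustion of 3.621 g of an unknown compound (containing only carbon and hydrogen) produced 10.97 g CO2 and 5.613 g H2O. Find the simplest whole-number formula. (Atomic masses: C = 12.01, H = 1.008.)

mol C = 10.97 / 44.01 = 0.2493; mass C = 0.2493 × 12.01 = 2.994 g
mol H = 2 × (5.613 / 18.02) = 0.6230; mass H = 0.6230 × 1.008 = 0.6280 g
Ratios (÷ 0.2493): C 1.000, H 2.499
Scaling by 2: C 2.00, H 5.00 → C2H5

C2H5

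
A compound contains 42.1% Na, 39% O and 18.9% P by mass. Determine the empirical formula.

Assume 100 g: 42.1 g Na, 39 g O, 18.9 g P.
Moles — Na: 42.1 / 22.99 = 1.831 mol; O: 39 / 16.00 = 2.438 mol; P: 18.9 / 30.97 = 0.6103 mol
Smallest is P at 0.6103 mol; normalising gives Na 3.001, O 3.994, P 1.000
Ratio ≈ 3:4:1, so the empirical formula is Na3O4P

Na3O4P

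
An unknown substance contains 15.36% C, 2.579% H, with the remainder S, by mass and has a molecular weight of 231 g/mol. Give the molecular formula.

Assume 100 g: 15.36 g C, 2.579 g H, 82.061 g S.
Moles — C: 15.36 / 12.01 = 1.279 mol; H: 2.579 / 1.008 = 2.559 mol; S: 82.061 / 32.07 = 2.559 mol
Divide by the smallest (1.279 mol C): C 1.000, H 2.001, S 2.001
≈ 1:2:2 → CH2S2
Empirical-formula mass = 78.17 g/mol
n = 231 / 78.17 = 2.96 ≈ 3
Molecular formula = (CH2S2)×3 = C3H6S6

C3H6S6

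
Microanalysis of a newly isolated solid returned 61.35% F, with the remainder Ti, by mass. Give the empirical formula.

F4Ti

Assume 100 g: 61.35 g F, 38.65 g Ti.
Moles — F: 61.35 / 19.00 = 3.229 mol; Ti: 38.65 / 47.87 = 0.8074 mol
Smallest is Ti at 0.8074 mol; normalising gives F 3.999, Ti 1.000
≈ 4:1 → F4Ti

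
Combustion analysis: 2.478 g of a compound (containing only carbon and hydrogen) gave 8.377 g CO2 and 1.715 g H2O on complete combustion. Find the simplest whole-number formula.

mol C = 8.377 / 44.01 = 0.1903; mass C = 0.1903 × 12.01 = 2.286 g
mol H = 2 × (1.715 / 18.02) = 0.1903; mass H = 0.1903 × 1.008 = 0.1919 g
Smallest is C at 0.1903 mol; normalising gives C 1.000, H 1.000
→ CH

CH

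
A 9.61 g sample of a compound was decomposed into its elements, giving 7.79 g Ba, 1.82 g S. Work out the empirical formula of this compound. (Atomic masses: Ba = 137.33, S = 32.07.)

Ba: 7.79 g ÷ 137.33 g/mol = 0.05672 mol
S: 1.82 g ÷ 32.07 g/mol = 0.05675 mol
Divide by the smallest (0.05672 mol Ba): Ba 1.000, S 1.000
→ BaS

BaS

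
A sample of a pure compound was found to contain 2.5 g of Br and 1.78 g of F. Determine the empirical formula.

BrF3

Br: 2.5 g ÷ 79.90 g/mol = 0.03129 mol
F: 1.78 g ÷ 19.00 g/mol = 0.09368 mol
Smallest is Br at 0.03129 mol; normalising gives Br 1.000, F 2.994
≈ 1:3 → BrF3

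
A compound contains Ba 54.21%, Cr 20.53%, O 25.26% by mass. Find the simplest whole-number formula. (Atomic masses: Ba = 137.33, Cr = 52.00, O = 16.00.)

BaCrO4

Assume 100 g: 54.21 g Ba, 20.53 g Cr, 25.26 g O.
Moles — Ba: 54.21 / 137.33 = 0.3947 mol; Cr: 20.53 / 52.00 = 0.3948 mol; O: 25.26 / 16.00 = 1.579 mol
Smallest is Ba at 0.3947 mol; normalising gives Ba 1.000, Cr 1.000, O 3.999
≈ 1:1:4 → BaCrO4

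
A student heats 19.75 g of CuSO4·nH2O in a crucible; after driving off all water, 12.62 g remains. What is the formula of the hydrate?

Mass of water lost = 19.75 − 12.62 = 7.13 g → 7.13 / 18.02 = 0.3957 mol H2O
Molar mass of CuSO4 = 159.62 g/mol → mol CuSO4 = 12.62 / 159.62 = 0.07906
n = 0.3957 / 0.07906 = 5.00 ≈ 5 → CuSO4·5H2O

CuSO4·5H2O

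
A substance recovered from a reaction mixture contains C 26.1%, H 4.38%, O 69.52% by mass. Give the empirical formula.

Assume 100 g: 26.1 g C, 4.38 g H, 69.52 g O.
C: 26.1 g ÷ 12.01 g/mol = 2.173 mol
H: 4.38 g ÷ 1.008 g/mol = 4.345 mol
O: 69.52 g ÷ 16.00 g/mol = 4.345 mol
Ratios (÷ 2.173): C 1.000, H 1.999, O 1.999
≈ 1:2:2 → CH2O2

CH2O2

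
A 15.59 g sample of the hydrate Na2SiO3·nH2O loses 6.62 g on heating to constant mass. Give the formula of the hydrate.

Na2SiO3·5H2O

Mass of anhydrous Na2SiO3 = 15.59 − 6.62 = 8.97 g
mol H2O = 6.62 / 18.02 = 0.3674
Molar mass of Na2SiO3 = 122.07 g/mol → mol Na2SiO3 = 8.97 / 122.07 = 0.07348
n = 0.3674 / 0.07348 = 5.00 ≈ 5 → Na2SiO3·5H2O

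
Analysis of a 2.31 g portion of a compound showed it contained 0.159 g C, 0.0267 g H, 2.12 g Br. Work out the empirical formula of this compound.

CH2Br2

n(C) = 0.159/12.01 = 0.01324, n(H) = 0.0267/1.008 = 0.02649, n(Br) = 2.12/79.90 = 0.02653
Smallest is C at 0.01324 mol; normalising gives C 1.000, H 2.001, Br 2.004
→ CH2Br2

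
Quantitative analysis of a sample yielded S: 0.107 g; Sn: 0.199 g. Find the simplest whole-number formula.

n(S) = 0.107/32.07 = 0.003336, n(Sn) = 0.199/118.71 = 0.001676
Divide by the smallest (0.001676 mol Sn): S 1.990, Sn 1.000
≈ 2:1 → S2Sn

S2Sn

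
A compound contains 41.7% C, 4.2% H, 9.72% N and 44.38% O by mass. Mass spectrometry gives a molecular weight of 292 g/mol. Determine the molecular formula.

Assume 100 g: 41.7 g C, 4.2 g H, 9.72 g N, 44.38 g O.
Moles — C: 41.7 / 12.01 = 3.472 mol; H: 4.2 / 1.008 = 4.167 mol; N: 9.72 / 14.01 = 0.6938 mol; O: 44.38 / 16.00 = 2.774 mol
Ratios (÷ 0.6938): C 5.005, H 6.006, N 1.000, O 3.998
Ratio ≈ 5:6:1:4, so the empirical formula is C5H6NO4
Empirical-formula mass = 144.11 g/mol
n = 292 / 144.11 = 2.03 ≈ 2
Molecular formula = (C5H6NO4)×2 = C10H12N2O8

C10H12N2O8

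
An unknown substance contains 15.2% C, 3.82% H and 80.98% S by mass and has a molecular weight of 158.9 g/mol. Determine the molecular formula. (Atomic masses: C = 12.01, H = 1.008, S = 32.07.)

C2H6S4

Assume 100 g: 15.2 g C, 3.82 g H, 80.98 g S.
Moles — C: 15.2 / 12.01 = 1.266 mol; H: 3.82 / 1.008 = 3.79 mol; S: 80.98 / 32.07 = 2.525 mol
Smallest is C at 1.266 mol; normalising gives C 1.000, H 2.994, S 1.995
Ratio ≈ 1:3:2, so the empirical formula is CH3S2
Empirical-formula mass = 79.17 g/mol
n = 158.9 / 79.17 = 2.01 ≈ 2
Molecular formula = (CH3S2)×2 = C2H6S4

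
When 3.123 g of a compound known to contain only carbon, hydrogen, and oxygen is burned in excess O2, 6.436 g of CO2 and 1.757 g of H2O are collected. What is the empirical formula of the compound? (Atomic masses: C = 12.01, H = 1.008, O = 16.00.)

C6H8O3

mol C = 6.436 / 44.01 = 0.1462; mass C = 0.1462 × 12.01 = 1.756 g
mol H = 2 × (1.757 / 18.02) = 0.1950; mass H = 0.1950 × 1.008 = 0.1966 g
mass O = 3.123 − (1.953) = 1.170 g → mol O = 0.07313
Divide by the smallest (0.07313 mol O): C 2.000, H 2.667, O 1.000
×3: C 6.00, H 8.00, O 3.00 → C6H8O3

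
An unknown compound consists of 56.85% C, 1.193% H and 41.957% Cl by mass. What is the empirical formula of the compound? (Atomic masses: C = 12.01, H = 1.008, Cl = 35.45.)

Assume 100 g: 56.85 g C, 1.193 g H, 41.957 g Cl.
Moles — C: 56.85 / 12.01 = 4.734 mol; H: 1.193 / 1.008 = 1.184 mol; Cl: 41.957 / 35.45 = 1.184 mol
Divide by the smallest (1.184 mol H): C 4.000, H 1.000, Cl 1.000
→ C4HCl

C4HCl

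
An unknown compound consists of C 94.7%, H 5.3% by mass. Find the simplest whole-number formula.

C3H2

Assume 100 g: 94.7 g C, 5.3 g H.
n(C) = 94.7/12.01 = 7.885, n(H) = 5.3/1.008 = 5.258
Smallest is H at 5.258 mol; normalising gives C 1.500, H 1.000
×2: C 3.00, H 2.00 → C3H2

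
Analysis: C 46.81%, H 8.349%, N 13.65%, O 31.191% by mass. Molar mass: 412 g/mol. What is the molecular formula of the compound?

C16H34N4O8

Assume 100 g: 46.81 g C, 8.349 g H, 13.65 g N, 31.191 g O.
n(C) = 46.81/12.01 = 3.898, n(H) = 8.349/1.008 = 8.283, n(N) = 13.65/14.01 = 0.9743, n(O) = 31.191/16.00 = 1.949
Smallest is N at 0.9743 mol; normalising gives C 4.000, H 8.501, N 1.000, O 2.001
Multiply by 2: C 8.00, H 17.00, N 2.00, O 4.00 → C8H17N2O4
Empirical-formula mass = 205.24 g/mol
n = 412 / 205.24 = 2.01 ≈ 2
Molecular formula = (C8H17N2O4)×2 = C16H34N4O8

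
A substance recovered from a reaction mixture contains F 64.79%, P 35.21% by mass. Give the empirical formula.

Assume 100 g: 64.79 g F, 35.21 g P.
F: 64.79 g ÷ 19.00 g/mol = 3.41 mol
P: 35.21 g ÷ 30.97 g/mol = 1.137 mol
Smallest is P at 1.137 mol; normalising gives F 2.999, P 1.000
≈ 3:1 → F3P

F3P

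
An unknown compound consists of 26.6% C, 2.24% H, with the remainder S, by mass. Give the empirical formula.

CHS

Assume 100 g: 26.6 g C, 2.24 g H, 71.16 g S.
C: 26.6 g ÷ 12.01 g/mol = 2.215 mol
H: 2.24 g ÷ 1.008 g/mol = 2.222 mol
S: 71.16 g ÷ 32.07 g/mol = 2.219 mol
Ratios (÷ 2.215): C 1.000, H 1.003, S 1.002
→ CHS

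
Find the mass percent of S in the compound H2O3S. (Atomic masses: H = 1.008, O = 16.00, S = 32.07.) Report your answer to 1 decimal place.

Molar mass = 2(1.008) + 3(16.00) + 1(32.07) = 82.086 g/mol
Mass of S per mole = 1 × 32.07 = 32.070 g
% S = 32.070 / 82.086 × 100 = 39.1%

39.1%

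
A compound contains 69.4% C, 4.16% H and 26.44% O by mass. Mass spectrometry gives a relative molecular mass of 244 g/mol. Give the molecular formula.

Assume 100 g: 69.4 g C, 4.16 g H, 26.44 g O.
n(C) = 69.4/12.01 = 5.779, n(H) = 4.16/1.008 = 4.127, n(O) = 26.44/16.00 = 1.653
Divide by the smallest (1.653 mol O): C 3.497, H 2.497, O 1.000
Scaling by 2: C 6.99, H 4.99, O 2.00 → C7H5O2
Empirical-formula mass = 121.11 g/mol
n = 244 / 121.11 = 2.01 ≈ 2
Molecular formula = (C7H5O2)×2 = C14H10O4

C14H10O4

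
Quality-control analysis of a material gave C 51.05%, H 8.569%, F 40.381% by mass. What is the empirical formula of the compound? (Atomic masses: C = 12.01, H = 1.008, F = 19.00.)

C2H4F

Assume 100 g: 51.05 g C, 8.569 g H, 40.381 g F.
n(C) = 51.05/12.01 = 4.251, n(H) = 8.569/1.008 = 8.501, n(F) = 40.381/19.00 = 2.125
Divide by the smallest (2.125 mol F): C 2.000, H 4.000, F 1.000
Ratio ≈ 2:4:1, so the empirical formula is C2H4F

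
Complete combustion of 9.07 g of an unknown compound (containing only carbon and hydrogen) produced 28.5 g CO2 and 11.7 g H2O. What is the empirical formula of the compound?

CH2

mol C = 28.5 / 44.01 = 0.6476; mass C = 0.6476 × 12.01 = 7.777 g
mol H = 2 × (11.7 / 18.02) = 1.299; mass H = 1.299 × 1.008 = 1.309 g
Ratios (÷ 0.6476): C 1.000, H 2.005
→ CH2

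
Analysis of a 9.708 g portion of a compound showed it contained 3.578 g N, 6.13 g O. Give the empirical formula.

N2O3

N: 3.578 g ÷ 14.01 g/mol = 0.2554 mol
O: 6.13 g ÷ 16.00 g/mol = 0.3831 mol
Smallest is N at 0.2554 mol; normalising gives N 1.000, O 1.500
Scaling by 2: N 2.00, O 3.00 → N2O3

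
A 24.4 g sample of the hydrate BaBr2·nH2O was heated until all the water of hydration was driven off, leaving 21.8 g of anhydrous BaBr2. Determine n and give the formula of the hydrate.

Mass of water lost = 24.4 − 21.8 = 2.6 g → 2.6 / 18.02 = 0.1443 mol H2O
Molar mass of BaBr2 = 297.13 g/mol → mol BaBr2 = 21.8 / 297.13 = 0.07337
n = 0.1443 / 0.07337 = 1.97 ≈ 2 → BaBr2·2H2O

BaBr2·2H2O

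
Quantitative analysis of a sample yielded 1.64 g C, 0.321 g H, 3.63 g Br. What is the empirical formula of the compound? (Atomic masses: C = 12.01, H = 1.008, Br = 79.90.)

C: 1.64 g ÷ 12.01 g/mol = 0.1366 mol
H: 0.321 g ÷ 1.008 g/mol = 0.3185 mol
Br: 3.63 g ÷ 79.90 g/mol = 0.04543 mol
Smallest is Br at 0.04543 mol; normalising gives C 3.006, H 7.009, Br 1.000
→ C3H7Br

C3H7Br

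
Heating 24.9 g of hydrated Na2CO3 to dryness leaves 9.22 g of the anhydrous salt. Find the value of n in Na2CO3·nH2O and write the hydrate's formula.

Mass of water lost = 24.9 − 9.22 = 15.68 g → 15.68 / 18.02 = 0.8701 mol H2O
Molar mass of Na2CO3 = 105.99 g/mol → mol Na2CO3 = 9.22 / 105.99 = 0.08699
n = 0.8701 / 0.08699 = 10.00 ≈ 10 → Na2CO3·10H2O

Na2CO3·10H2O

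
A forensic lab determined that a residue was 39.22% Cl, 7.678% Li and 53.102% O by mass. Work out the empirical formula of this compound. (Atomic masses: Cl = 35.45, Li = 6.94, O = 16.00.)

ClLiO3

Assume 100 g: 39.22 g Cl, 7.678 g Li, 53.102 g O.
Cl: 39.22 g ÷ 35.45 g/mol = 1.106 mol
Li: 7.678 g ÷ 6.94 g/mol = 1.106 mol
O: 53.102 g ÷ 16.00 g/mol = 3.319 mol
Ratios (÷ 1.106): Cl 1.000, Li 1.000, O 3.000
≈ 1:1:3 → ClLiO3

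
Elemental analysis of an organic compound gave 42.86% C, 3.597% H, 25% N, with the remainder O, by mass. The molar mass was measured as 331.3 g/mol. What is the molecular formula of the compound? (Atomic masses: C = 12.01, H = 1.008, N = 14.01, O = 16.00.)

Assume 100 g: 42.86 g C, 3.597 g H, 25 g N, 28.543 g O.
C: 42.86 g ÷ 12.01 g/mol = 3.569 mol
H: 3.597 g ÷ 1.008 g/mol = 3.568 mol
N: 25 g ÷ 14.01 g/mol = 1.784 mol
O: 28.543 g ÷ 16.00 g/mol = 1.784 mol
Divide by the smallest (1.784 mol O): C 2.000, H 2.000, N 1.000, O 1.000
≈ 2:2:1:1 → C2H2NO
Empirical-formula mass = 56.05 g/mol
n = 331.3 / 56.05 = 5.91 ≈ 6
Molecular formula = (C2H2NO)×6 = C12H12N6O6

C12H12N6O6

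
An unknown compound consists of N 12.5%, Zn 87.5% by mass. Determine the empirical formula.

N2Zn3

Assume 100 g: 12.5 g N, 87.5 g Zn.
Moles — N: 12.5 / 14.01 = 0.8922 mol; Zn: 87.5 / 65.38 = 1.338 mol
Divide by the smallest (0.8922 mol N): N 1.000, Zn 1.500
Multiply by 2: N 2.00, Zn 3.00 → N2Zn3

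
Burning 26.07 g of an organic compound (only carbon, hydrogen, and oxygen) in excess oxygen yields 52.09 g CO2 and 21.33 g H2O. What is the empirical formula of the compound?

C2H4O

mol C = 52.09 / 44.01 = 1.184; mass C = 1.184 × 12.01 = 14.21 g
mol H = 2 × (21.33 / 18.02) = 2.367; mass H = 2.367 × 1.008 = 2.386 g
mass O = 26.07 − (16.60) = 9.469 g → mol O = 0.5918
Divide by the smallest (0.5918 mol O): C 2.000, H 4.000, O 1.000
→ C2H4O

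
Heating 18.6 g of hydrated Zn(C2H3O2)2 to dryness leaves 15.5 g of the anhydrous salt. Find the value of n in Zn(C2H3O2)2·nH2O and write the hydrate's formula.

Zn(C2H3O2)2·2H2O

Mass of water lost = 18.6 − 15.5 = 3.1 g → 3.1 / 18.02 = 0.172 mol H2O
Molar mass of Zn(C2H3O2)2 = 183.47 g/mol → mol Zn(C2H3O2)2 = 15.5 / 183.47 = 0.08448
n = 0.172 / 0.08448 = 2.04 ≈ 2 → Zn(C2H3O2)2·2H2O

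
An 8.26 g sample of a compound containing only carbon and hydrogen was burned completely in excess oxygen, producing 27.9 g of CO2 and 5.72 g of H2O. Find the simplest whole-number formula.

mol C = 27.9 / 44.01 = 0.6339; mass C = 0.6339 × 12.01 = 7.614 g
mol H = 2 × (5.72 / 18.02) = 0.6349; mass H = 0.6349 × 1.008 = 0.6399 g
Divide by the smallest (0.6339 mol C): C 1.000, H 1.001
Ratio ≈ 1:1, so the empirical formula is CH

CH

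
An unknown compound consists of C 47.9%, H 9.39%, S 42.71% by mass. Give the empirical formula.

C3H7S

Assume 100 g: 47.9 g C, 9.39 g H, 42.71 g S.
Moles — C: 47.9 / 12.01 = 3.988 mol; H: 9.39 / 1.008 = 9.315 mol; S: 42.71 / 32.07 = 1.332 mol
Ratios (÷ 1.332): C 2.995, H 6.995, S 1.000
Ratio ≈ 3:7:1, so the empirical formula is C3H7S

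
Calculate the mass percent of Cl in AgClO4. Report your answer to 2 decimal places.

17.10%

Molar mass = 1(107.87) + 1(35.45) + 4(16.00) = 207.320 g/mol
Mass of Cl per mole = 1 × 35.45 = 35.450 g
% Cl = 35.450 / 207.320 × 100 = 17.10%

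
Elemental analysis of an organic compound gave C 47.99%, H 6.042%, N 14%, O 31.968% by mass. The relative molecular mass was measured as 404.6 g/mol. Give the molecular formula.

Assume 100 g: 47.99 g C, 6.042 g H, 14 g N, 31.968 g O.
Moles — C: 47.99 / 12.01 = 3.996 mol; H: 6.042 / 1.008 = 5.994 mol; N: 14 / 14.01 = 0.9993 mol; O: 31.968 / 16.00 = 1.998 mol
Smallest is N at 0.9993 mol; normalising gives C 3.999, H 5.998, N 1.000, O 1.999
≈ 4:6:1:2 → C4H6NO2
Empirical-formula mass = 100.10 g/mol
n = 404.6 / 100.10 = 4.04 ≈ 4
Molecular formula = (C4H6NO2)×4 = C16H24N4O8

C16H24N4O8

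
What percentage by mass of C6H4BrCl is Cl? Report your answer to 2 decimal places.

18.52%

Molar mass = 6(12.01) + 4(1.008) + 1(79.90) + 1(35.45) = 191.442 g/mol
Mass of Cl per mole = 1 × 35.45 = 35.450 g
% Cl = 35.450 / 191.442 × 100 = 18.52%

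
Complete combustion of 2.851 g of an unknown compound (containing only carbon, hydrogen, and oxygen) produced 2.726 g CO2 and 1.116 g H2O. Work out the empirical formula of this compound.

CH2O2

mol C = 2.726 / 44.01 = 0.06194; mass C = 0.06194 × 12.01 = 0.7439 g
mol H = 2 × (1.116 / 18.02) = 0.1239; mass H = 0.1239 × 1.008 = 0.1249 g
mass O = 2.851 − (0.8688) = 1.982 g → mol O = 0.1239
Smallest is C at 0.06194 mol; normalising gives C 1.000, H 2.000, O 2.000
Ratio ≈ 1:2:2, so the empirical formula is CH2O2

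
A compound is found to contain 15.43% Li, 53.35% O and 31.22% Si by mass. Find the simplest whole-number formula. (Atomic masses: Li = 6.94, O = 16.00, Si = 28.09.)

Assume 100 g: 15.43 g Li, 53.35 g O, 31.22 g Si.
Li: 15.43 g ÷ 6.94 g/mol = 2.223 mol
O: 53.35 g ÷ 16.00 g/mol = 3.334 mol
Si: 31.22 g ÷ 28.09 g/mol = 1.111 mol
Smallest is Si at 1.111 mol; normalising gives Li 2.000, O 3.000, Si 1.000
≈ 2:3:1 → Li2O3Si

Li2O3Si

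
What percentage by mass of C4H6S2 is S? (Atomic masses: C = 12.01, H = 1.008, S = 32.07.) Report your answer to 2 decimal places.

54.25%

Molar mass = 4(12.01) + 6(1.008) + 2(32.07) = 118.228 g/mol
Mass of S per mole = 2 × 32.07 = 64.140 g
% S = 64.140 / 118.228 × 100 = 54.25%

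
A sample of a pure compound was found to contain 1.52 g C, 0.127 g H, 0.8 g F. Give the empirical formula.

C3H3F

n(C) = 1.52/12.01 = 0.1266, n(H) = 0.127/1.008 = 0.126, n(F) = 0.8/19.00 = 0.04211
Ratios (÷ 0.04211): C 3.006, H 2.992, F 1.000
≈ 3:3:1 → C3H3F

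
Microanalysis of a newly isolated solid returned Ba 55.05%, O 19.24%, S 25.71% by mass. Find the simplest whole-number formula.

BaO3S2

Assume 100 g: 55.05 g Ba, 19.24 g O, 25.71 g S.
Ba: 55.05 g ÷ 137.33 g/mol = 0.4009 mol
O: 19.24 g ÷ 16.00 g/mol = 1.202 mol
S: 25.71 g ÷ 32.07 g/mol = 0.8017 mol
Ratios (÷ 0.4009): Ba 1.000, O 3.000, S 2.000
Ratio ≈ 1:3:2, so the empirical formula is BaO3S2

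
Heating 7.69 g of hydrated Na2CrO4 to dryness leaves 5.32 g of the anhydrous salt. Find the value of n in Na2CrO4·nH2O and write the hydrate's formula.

Na2CrO4·4H2O

Mass of water lost = 7.69 − 5.32 = 2.37 g → 2.37 / 18.02 = 0.1315 mol H2O
Molar mass of Na2CrO4 = 161.98 g/mol → mol Na2CrO4 = 5.32 / 161.98 = 0.03284
n = 0.1315 / 0.03284 = 4.00 ≈ 4 → Na2CrO4·4H2O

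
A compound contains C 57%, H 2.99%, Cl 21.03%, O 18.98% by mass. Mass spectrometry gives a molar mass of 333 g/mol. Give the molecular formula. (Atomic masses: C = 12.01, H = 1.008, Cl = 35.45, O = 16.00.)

C16H10Cl2O4

Assume 100 g: 57 g C, 2.99 g H, 21.03 g Cl, 18.98 g O.
n(C) = 57/12.01 = 4.746, n(H) = 2.99/1.008 = 2.966, n(Cl) = 21.03/35.45 = 0.5932, n(O) = 18.98/16.00 = 1.186
Divide by the smallest (0.5932 mol Cl): C 8.000, H 5.000, Cl 1.000, O 2.000
≈ 8:5:1:2 → C8H5ClO2
Empirical-formula mass = 168.57 g/mol
n = 333 / 168.57 = 1.98 ≈ 2
Molecular formula = (C8H5ClO2)×2 = C16H10Cl2O4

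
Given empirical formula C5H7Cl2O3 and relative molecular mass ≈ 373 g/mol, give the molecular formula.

Empirical-formula mass = 186.01 g/mol
n = 373 / 186.01 = 2.01 ≈ 2
Molecular formula = (C5H7Cl2O3)2 = C10H14Cl4O6

C10H14Cl4O6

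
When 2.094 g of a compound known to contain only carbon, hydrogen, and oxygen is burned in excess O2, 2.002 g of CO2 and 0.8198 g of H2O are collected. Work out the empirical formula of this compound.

mol C = 2.002 / 44.01 = 0.04549; mass C = 0.04549 × 12.01 = 0.5463 g
mol H = 2 × (0.8198 / 18.02) = 0.09099; mass H = 0.09099 × 1.008 = 0.09172 g
mass O = 2.094 − (0.6380) = 1.456 g → mol O = 0.09100
Divide by the smallest (0.04549 mol C): C 1.000, H 2.000, O 2.000
Ratio ≈ 1:2:2, so the empirical formula is CH2O2

CH2O2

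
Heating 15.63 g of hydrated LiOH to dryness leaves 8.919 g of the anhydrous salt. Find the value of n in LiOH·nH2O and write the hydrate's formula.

LiOH·H2O

Mass of water lost = 15.63 − 8.919 = 6.711 g → 6.711 / 18.02 = 0.3724 mol H2O
Molar mass of LiOH = 23.95 g/mol → mol LiOH = 8.919 / 23.95 = 0.3724
n = 0.3724 / 0.3724 = 1.00 ≈ 1 → LiOH·H2O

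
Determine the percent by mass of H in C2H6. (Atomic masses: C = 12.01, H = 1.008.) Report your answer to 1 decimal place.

Molar mass = 2(12.01) + 6(1.008) = 30.068 g/mol
Mass of H per mole = 6 × 1.008 = 6.048 g
% H = 6.048 / 30.068 × 100 = 20.1%

20.1%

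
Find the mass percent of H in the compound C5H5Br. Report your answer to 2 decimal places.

Molar mass = 5(12.01) + 5(1.008) + 1(79.90) = 144.990 g/mol
Mass of H per mole = 5 × 1.008 = 5.040 g
% H = 5.040 / 144.990 × 100 = 3.48%

3.48%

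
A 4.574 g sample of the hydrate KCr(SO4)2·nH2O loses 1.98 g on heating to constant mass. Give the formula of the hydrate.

Mass of anhydrous KCr(SO4)2 = 4.574 − 1.98 = 2.594 g
mol H2O = 1.98 / 18.02 = 0.1099
Molar mass of KCr(SO4)2 = 283.24 g/mol → mol KCr(SO4)2 = 2.594 / 283.24 = 0.009158
n = 0.1099 / 0.009158 = 12.00 ≈ 12 → KCr(SO4)2·12H2O

KCr(SO4)2·12H2O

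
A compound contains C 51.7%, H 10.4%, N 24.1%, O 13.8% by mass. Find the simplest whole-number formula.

Assume 100 g: 51.7 g C, 10.4 g H, 24.1 g N, 13.8 g O.
C: 51.7 g ÷ 12.01 g/mol = 4.305 mol
H: 10.4 g ÷ 1.008 g/mol = 10.32 mol
N: 24.1 g ÷ 14.01 g/mol = 1.72 mol
O: 13.8 g ÷ 16.00 g/mol = 0.8625 mol
Ratios (÷ 0.8625): C 4.991, H 11.962, N 1.994, O 1.000
Ratio ≈ 5:12:2:1, so the empirical formula is C5H12N2O

C5H12N2O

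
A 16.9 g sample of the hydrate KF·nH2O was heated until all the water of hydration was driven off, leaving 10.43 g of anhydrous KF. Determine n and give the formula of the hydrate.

KF·2H2O

Mass of water lost = 16.9 − 10.43 = 6.47 g → 6.47 / 18.02 = 0.359 mol H2O
Molar mass of KF = 58.10 g/mol → mol KF = 10.43 / 58.10 = 0.1795
n = 0.359 / 0.1795 = 2.00 ≈ 2 → KF·2H2O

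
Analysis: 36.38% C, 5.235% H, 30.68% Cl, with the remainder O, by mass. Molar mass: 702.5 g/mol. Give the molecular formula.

C21H36Cl6O12

Assume 100 g: 36.38 g C, 5.235 g H, 30.68 g Cl, 27.705 g O.
Moles — C: 36.38 / 12.01 = 3.029 mol; H: 5.235 / 1.008 = 5.193 mol; Cl: 30.68 / 35.45 = 0.8654 mol; O: 27.705 / 16.00 = 1.732 mol
Ratios (÷ 0.8654): C 3.500, H 6.001, Cl 1.000, O 2.001
Scaling by 2: C 7.00, H 12.00, Cl 2.00, O 4.00 → C7H12Cl2O4
Empirical-formula mass = 231.07 g/mol
n = 702.5 / 231.07 = 3.04 ≈ 3
Molecular formula = (C7H12Cl2O4)×3 = C21H36Cl6O12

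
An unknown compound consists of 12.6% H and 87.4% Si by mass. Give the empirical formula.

H4Si

Assume 100 g: 12.6 g H, 87.4 g Si.
Moles — H: 12.6 / 1.008 = 12.5 mol; Si: 87.4 / 28.09 = 3.111 mol
Ratios (÷ 3.111): H 4.017, Si 1.000
≈ 4:1 → H4Si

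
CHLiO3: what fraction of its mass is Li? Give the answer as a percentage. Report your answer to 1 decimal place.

10.2%

Molar mass = 1(12.01) + 1(1.008) + 1(6.94) + 3(16.00) = 67.958 g/mol
Mass of Li per mole = 1 × 6.94 = 6.940 g
% Li = 6.940 / 67.958 × 100 = 10.2%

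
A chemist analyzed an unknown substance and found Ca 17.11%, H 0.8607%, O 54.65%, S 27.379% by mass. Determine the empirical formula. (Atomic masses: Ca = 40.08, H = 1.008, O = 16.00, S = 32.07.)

Assume 100 g: 17.11 g Ca, 0.8607 g H, 54.65 g O, 27.379 g S.
n(Ca) = 17.11/40.08 = 0.4269, n(H) = 0.8607/1.008 = 0.8539, n(O) = 54.65/16.00 = 3.416, n(S) = 27.379/32.07 = 0.8537
Ratios (÷ 0.4269): Ca 1.000, H 2.000, O 8.001, S 2.000
Ratio ≈ 1:2:8:2, so the empirical formula is CaH2O8S2

CaH2O8S2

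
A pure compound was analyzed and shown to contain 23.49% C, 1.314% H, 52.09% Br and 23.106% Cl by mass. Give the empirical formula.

Assume 100 g: 23.49 g C, 1.314 g H, 52.09 g Br, 23.106 g Cl.
C: 23.49 g ÷ 12.01 g/mol = 1.956 mol
H: 1.314 g ÷ 1.008 g/mol = 1.304 mol
Br: 52.09 g ÷ 79.90 g/mol = 0.6519 mol
Cl: 23.106 g ÷ 35.45 g/mol = 0.6518 mol
Divide by the smallest (0.6518 mol Cl): C 3.001, H 2.000, Br 1.000, Cl 1.000
→ C3H2BrCl

C3H2BrCl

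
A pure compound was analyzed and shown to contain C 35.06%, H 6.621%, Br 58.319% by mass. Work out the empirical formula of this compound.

C4H9Br

Assume 100 g: 35.06 g C, 6.621 g H, 58.319 g Br.
n(C) = 35.06/12.01 = 2.919, n(H) = 6.621/1.008 = 6.568, n(Br) = 58.319/79.90 = 0.7299
Divide by the smallest (0.7299 mol Br): C 3.999, H 8.999, Br 1.000
≈ 4:9:1 → C4H9Br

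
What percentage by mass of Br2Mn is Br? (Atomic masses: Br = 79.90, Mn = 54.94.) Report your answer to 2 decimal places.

Molar mass = 2(79.90) + 1(54.94) = 214.740 g/mol
Mass of Br per mole = 2 × 79.90 = 159.800 g
% Br = 159.800 / 214.740 × 100 = 74.42%

74.42%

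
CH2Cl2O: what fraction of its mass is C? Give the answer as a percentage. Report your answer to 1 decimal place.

11.9%

Molar mass = 1(12.01) + 2(1.008) + 2(35.45) + 1(16.00) = 100.926 g/mol
Mass of C per mole = 1 × 12.01 = 12.010 g
% C = 12.010 / 100.926 × 100 = 11.9%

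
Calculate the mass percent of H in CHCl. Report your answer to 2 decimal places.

2.08%

Molar mass = 1(12.01) + 1(1.008) + 1(35.45) = 48.468 g/mol
Mass of H per mole = 1 × 1.008 = 1.008 g
% H = 1.008 / 48.468 × 100 = 2.08%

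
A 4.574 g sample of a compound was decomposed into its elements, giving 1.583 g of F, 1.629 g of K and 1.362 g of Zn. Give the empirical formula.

F4K2Zn

Moles — F: 1.583 / 19.00 = 0.08332 mol; K: 1.629 / 39.10 = 0.04166 mol; Zn: 1.362 / 65.38 = 0.02083 mol
Divide by the smallest (0.02083 mol Zn): F 3.999, K 2.000, Zn 1.000
Ratio ≈ 4:2:1, so the empirical formula is F4K2Zn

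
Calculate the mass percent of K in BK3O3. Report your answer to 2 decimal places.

66.61%

Molar mass = 1(10.81) + 3(39.10) + 3(16.00) = 176.110 g/mol
Mass of K per mole = 3 × 39.10 = 117.300 g
% K = 117.300 / 176.110 × 100 = 66.61%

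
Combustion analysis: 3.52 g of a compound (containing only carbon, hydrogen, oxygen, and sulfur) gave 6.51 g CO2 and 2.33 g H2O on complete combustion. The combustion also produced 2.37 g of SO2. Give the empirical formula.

C8H14OS2

mol C = 6.51 / 44.01 = 0.1479; mass C = 0.1479 × 12.01 = 1.777 g
mol H = 2 × (2.33 / 18.02) = 0.2586; mass H = 0.2586 × 1.008 = 0.2607 g
mol S = 2.37 / 64.07 = 0.03699; mass S = 1.186 g
mass O = 3.52 − (3.223) = 0.2965 g → mol O = 0.01853
Divide by the smallest (0.01853 mol O): C 7.982, H 13.955, O 1.000, S 1.996
→ C8H14OS2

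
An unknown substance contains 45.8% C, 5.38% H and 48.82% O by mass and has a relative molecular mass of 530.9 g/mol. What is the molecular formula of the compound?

C20H28O16

Assume 100 g: 45.8 g C, 5.38 g H, 48.82 g O.
C: 45.8 g ÷ 12.01 g/mol = 3.813 mol
H: 5.38 g ÷ 1.008 g/mol = 5.337 mol
O: 48.82 g ÷ 16.00 g/mol = 3.051 mol
Smallest is O at 3.051 mol; normalising gives C 1.250, H 1.749, O 1.000
Multiply by 4: C 5.00, H 7.00, O 4.00 → C5H7O4
Empirical-formula mass = 131.11 g/mol
n = 530.9 / 131.11 = 4.05 ≈ 4
Molecular formula = (C5H7O4)×4 = C20H28O16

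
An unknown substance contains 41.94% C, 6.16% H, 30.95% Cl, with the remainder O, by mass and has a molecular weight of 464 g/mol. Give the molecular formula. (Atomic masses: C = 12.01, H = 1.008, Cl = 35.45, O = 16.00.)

Assume 100 g: 41.94 g C, 6.16 g H, 30.95 g Cl, 20.95 g O.
C: 41.94 g ÷ 12.01 g/mol = 3.492 mol
H: 6.16 g ÷ 1.008 g/mol = 6.111 mol
Cl: 30.95 g ÷ 35.45 g/mol = 0.8731 mol
O: 20.95 g ÷ 16.00 g/mol = 1.309 mol
Ratios (÷ 0.8731): C 4.000, H 7.000, Cl 1.000, O 1.500
Scaling by 2: C 8.00, H 14.00, Cl 2.00, O 3.00 → C8H14Cl2O3
Empirical-formula mass = 229.09 g/mol
n = 464 / 229.09 = 2.03 ≈ 2
Molecular formula = (C8H14Cl2O3)×2 = C16H28Cl4O6

C16H28Cl4O6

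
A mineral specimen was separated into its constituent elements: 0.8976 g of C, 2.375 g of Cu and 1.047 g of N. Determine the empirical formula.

C2CuN2

n(C) = 0.8976/12.01 = 0.07474, n(Cu) = 2.375/63.55 = 0.03737, n(N) = 1.047/14.01 = 0.07473
Divide by the smallest (0.03737 mol Cu): C 2.000, Cu 1.000, N 2.000
→ C2CuN2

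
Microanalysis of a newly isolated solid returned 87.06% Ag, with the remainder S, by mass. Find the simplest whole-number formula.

Ag2S

Assume 100 g: 87.06 g Ag, 12.94 g S.
Moles — Ag: 87.06 / 107.87 = 0.8071 mol; S: 12.94 / 32.07 = 0.4035 mol
Smallest is S at 0.4035 mol; normalising gives Ag 2.000, S 1.000
≈ 2:1 → Ag2S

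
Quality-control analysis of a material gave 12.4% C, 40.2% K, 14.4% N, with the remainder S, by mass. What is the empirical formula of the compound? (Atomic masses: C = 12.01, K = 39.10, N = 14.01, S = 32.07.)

Assume 100 g: 12.4 g C, 40.2 g K, 14.4 g N, 33 g S.
C: 12.4 g ÷ 12.01 g/mol = 1.032 mol
K: 40.2 g ÷ 39.10 g/mol = 1.028 mol
N: 14.4 g ÷ 14.01 g/mol = 1.028 mol
S: 33 g ÷ 32.07 g/mol = 1.029 mol
Smallest is N at 1.028 mol; normalising gives C 1.005, K 1.000, N 1.000, S 1.001
→ CKNS

CKNS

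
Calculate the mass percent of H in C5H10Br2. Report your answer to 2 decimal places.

4.38%

Molar mass = 5(12.01) + 10(1.008) + 2(79.90) = 229.930 g/mol
Mass of H per mole = 10 × 1.008 = 10.080 g
% H = 10.080 / 229.930 × 100 = 4.38%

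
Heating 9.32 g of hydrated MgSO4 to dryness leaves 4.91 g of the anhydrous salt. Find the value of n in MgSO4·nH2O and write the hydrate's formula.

Mass of water lost = 9.32 − 4.91 = 4.41 g → 4.41 / 18.02 = 0.2447 mol H2O
Molar mass of MgSO4 = 120.38 g/mol → mol MgSO4 = 4.91 / 120.38 = 0.04079
n = 0.2447 / 0.04079 = 6.00 ≈ 6 → MgSO4·6H2O

MgSO4·6H2O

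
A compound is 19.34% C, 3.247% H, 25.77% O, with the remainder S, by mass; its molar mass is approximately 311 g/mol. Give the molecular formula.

Assume 100 g: 19.34 g C, 3.247 g H, 25.77 g O, 51.643 g S.
Moles — C: 19.34 / 12.01 = 1.61 mol; H: 3.247 / 1.008 = 3.221 mol; O: 25.77 / 16.00 = 1.611 mol; S: 51.643 / 32.07 = 1.61 mol
Ratios (÷ 1.61): C 1.000, H 2.000, O 1.000, S 1.000
≈ 1:2:1:1 → CH2OS
Empirical-formula mass = 62.10 g/mol
n = 311 / 62.10 = 5.01 ≈ 5
Molecular formula = (CH2OS)×5 = C5H10O5S5

C5H10O5S5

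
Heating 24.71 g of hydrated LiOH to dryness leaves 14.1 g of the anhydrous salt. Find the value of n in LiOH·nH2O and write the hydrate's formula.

Mass of water lost = 24.71 − 14.1 = 10.61 g → 10.61 / 18.02 = 0.5888 mol H2O
Molar mass of LiOH = 23.95 g/mol → mol LiOH = 14.1 / 23.95 = 0.5888
n = 0.5888 / 0.5888 = 1.00 ≈ 1 → LiOH·H2O

LiOH·H2O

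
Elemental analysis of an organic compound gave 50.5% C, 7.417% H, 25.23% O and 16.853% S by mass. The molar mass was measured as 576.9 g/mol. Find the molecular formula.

Assume 100 g: 50.5 g C, 7.417 g H, 25.23 g O, 16.853 g S.
n(C) = 50.5/12.01 = 4.205, n(H) = 7.417/1.008 = 7.358, n(O) = 25.23/16.00 = 1.577, n(S) = 16.853/32.07 = 0.5255
Smallest is S at 0.5255 mol; normalising gives C 8.001, H 14.002, O 3.001, S 1.000
→ C8H14O3S
Empirical-formula mass = 190.26 g/mol
n = 576.9 / 190.26 = 3.03 ≈ 3
Molecular formula = (C8H14O3S)×3 = C24H42O9S3

C24H42O9S3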